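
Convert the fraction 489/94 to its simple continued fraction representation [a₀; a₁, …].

Apply division with remainder until the remainder is 0:
489 = 5·94 + 19, so a_0 = 5
94 = 4·19 + 18, so a_1 = 4
19 = 1·18 + 1, so a_2 = 1
18 = 18·1 + 0, so a_3 = 18

[5; 4, 1, 18]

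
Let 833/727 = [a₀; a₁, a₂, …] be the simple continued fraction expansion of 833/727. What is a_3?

833 ÷ 727 → quotient 1, remainder 106
727 ÷ 106 → quotient 6, remainder 91
106 ÷ 91 → quotient 1, remainder 15
91 ÷ 15 → quotient 6, remainder 1

6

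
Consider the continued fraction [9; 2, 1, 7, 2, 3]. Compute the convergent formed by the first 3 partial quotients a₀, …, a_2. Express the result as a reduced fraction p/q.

28/3

Collapse the nested fraction from the inside out:
Start with 1.
2 + 1/(1/1) = 2 + 1/1 = 3/1
9 + 1/(3/1) = 9 + 1/3 = 28/3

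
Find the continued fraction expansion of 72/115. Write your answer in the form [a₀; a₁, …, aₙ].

Run the Euclidean algorithm, recording each quotient:
72 ÷ 115 → quotient 0, remainder 72
115 ÷ 72 → quotient 1, remainder 43
72 ÷ 43 → quotient 1, remainder 29
43 ÷ 29 → quotient 1, remainder 14
29 ÷ 14 → quotient 2, remainder 1
14 ÷ 1 → quotient 14, remainder 0

[0; 1, 1, 1, 2, 14]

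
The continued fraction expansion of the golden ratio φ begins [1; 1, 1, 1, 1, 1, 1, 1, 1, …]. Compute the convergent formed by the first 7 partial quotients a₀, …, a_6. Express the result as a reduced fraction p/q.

21/13

Start with 1.
1 + 1/(1/1) = 1 + 1/1 = 2/1
1 + 1/(2/1) = 1 + 1/2 = 3/2
1 + 1/(3/2) = 1 + 2/3 = 5/3
1 + 1/(5/3) = 1 + 3/5 = 8/5
1 + 1/(8/5) = 1 + 5/8 = 13/8
1 + 1/(13/8) = 1 + 8/13 = 21/13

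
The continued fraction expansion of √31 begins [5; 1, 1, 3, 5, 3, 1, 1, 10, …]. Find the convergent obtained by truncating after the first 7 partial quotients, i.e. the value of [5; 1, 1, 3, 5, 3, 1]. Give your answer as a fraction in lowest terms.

Starting at the tail and folding back:
Start with 1.
3 + 1/(1/1) = 3 + 1/1 = 4/1
5 + 1/(4/1) = 5 + 1/4 = 21/4
3 + 1/(21/4) = 3 + 4/21 = 67/21
1 + 1/(67/21) = 1 + 21/67 = 88/67
1 + 1/(88/67) = 1 + 67/88 = 155/88
5 + 1/(155/88) = 5 + 88/155 = 863/155

863/155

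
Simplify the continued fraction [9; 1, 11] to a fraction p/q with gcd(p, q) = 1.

Work from the innermost term outward:
Start with 11.
1 + 1/(11/1) = 1 + 1/11 = 12/11
9 + 1/(12/11) = 9 + 11/12 = 119/12

119/12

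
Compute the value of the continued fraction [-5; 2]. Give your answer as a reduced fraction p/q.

-9/2

Start with 2.
-5 + 1/(2/1) = -5 + 1/2 = -9/2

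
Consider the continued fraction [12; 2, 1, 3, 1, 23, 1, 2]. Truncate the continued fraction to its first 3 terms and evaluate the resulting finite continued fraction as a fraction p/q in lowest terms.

Collapse the nested fraction from the inside out:
Start with 1.
2 + 1/(1/1) = 2 + 1/1 = 3/1
12 + 1/(3/1) = 12 + 1/3 = 37/3

37/3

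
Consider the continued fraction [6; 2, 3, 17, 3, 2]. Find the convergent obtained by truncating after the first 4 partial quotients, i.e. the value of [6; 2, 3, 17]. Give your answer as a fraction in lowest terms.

a_0 = 6: 6/1
a_1 = 2: 13/2
a_2 = 3: 45/7
a_3 = 17: 778/121

778/121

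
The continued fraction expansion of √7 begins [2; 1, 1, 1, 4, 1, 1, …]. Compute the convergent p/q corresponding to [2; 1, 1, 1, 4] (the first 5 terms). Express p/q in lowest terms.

37/14

Compute successive convergents:
a_0 = 2: 2/1
a_1 = 1: 3/1
a_2 = 1: 5/2
a_3 = 1: 8/3
a_4 = 4: 37/14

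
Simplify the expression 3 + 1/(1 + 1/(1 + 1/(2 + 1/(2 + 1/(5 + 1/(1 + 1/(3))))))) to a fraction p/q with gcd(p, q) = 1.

1061/296

Work from the innermost term outward:
Start with 3.
1 + 1/(3/1) = 1 + 1/3 = 4/3
5 + 1/(4/3) = 5 + 3/4 = 23/4
2 + 1/(23/4) = 2 + 4/23 = 50/23
2 + 1/(50/23) = 2 + 23/50 = 123/50
1 + 1/(123/50) = 1 + 50/123 = 173/123
1 + 1/(173/123) = 1 + 123/173 = 296/173
3 + 1/(296/173) = 3 + 173/296 = 1061/296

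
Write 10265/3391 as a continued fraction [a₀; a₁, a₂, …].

10265 ÷ 3391 → quotient 3, remainder 92
3391 ÷ 92 → quotient 36, remainder 79
92 ÷ 79 → quotient 1, remainder 13
79 ÷ 13 → quotient 6, remainder 1
13 ÷ 1 → quotient 13, remainder 0

[3; 36, 1, 6, 13]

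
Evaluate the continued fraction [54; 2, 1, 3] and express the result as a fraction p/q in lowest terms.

Start with 3.
1 + 1/(3/1) = 1 + 1/3 = 4/3
2 + 1/(4/3) = 2 + 3/4 = 11/4
54 + 1/(11/4) = 54 + 4/11 = 598/11

598/11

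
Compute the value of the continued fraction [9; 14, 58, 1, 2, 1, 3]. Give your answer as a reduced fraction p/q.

112022/12349

a_0 = 9: 9/1
a_1 = 14: 127/14
a_2 = 58: 7375/813
a_3 = 1: 7502/827
a_4 = 2: 22379/2467
a_5 = 1: 29881/3294
a_6 = 3: 112022/12349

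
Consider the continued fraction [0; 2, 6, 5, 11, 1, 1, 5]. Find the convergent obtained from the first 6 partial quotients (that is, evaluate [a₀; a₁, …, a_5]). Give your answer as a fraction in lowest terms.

378/817

Start with 1.
11 + 1/(1/1) = 11 + 1/1 = 12/1
5 + 1/(12/1) = 5 + 1/12 = 61/12
6 + 1/(61/12) = 6 + 12/61 = 378/61
2 + 1/(378/61) = 2 + 61/378 = 817/378
0 + 1/(817/378) = 0 + 378/817 = 378/817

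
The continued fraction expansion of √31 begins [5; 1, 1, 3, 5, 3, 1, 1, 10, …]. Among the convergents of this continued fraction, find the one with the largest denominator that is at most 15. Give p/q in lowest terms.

39/7

List convergents until the denominator exceeds the bound:
a_0 = 5: 5/1  (≤ bound)
a_1 = 1: 6/1  (≤ bound)
a_2 = 1: 11/2  (≤ bound)
a_3 = 3: 39/7  (≤ bound)
a_4 = 5: 206/37  (> 15, stop)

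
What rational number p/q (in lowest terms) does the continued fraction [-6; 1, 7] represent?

Build up convergents one term at a time:
a_0 = -6: -6/1
a_1 = 1: -5/1
a_2 = 7: -41/8

-41/8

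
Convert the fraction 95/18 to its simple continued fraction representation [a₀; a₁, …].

Repeatedly divide and take the remainder:
95 ÷ 18 → quotient 5, remainder 5
18 ÷ 5 → quotient 3, remainder 3
5 ÷ 3 → quotient 1, remainder 2
3 ÷ 2 → quotient 1, remainder 1
2 ÷ 1 → quotient 2, remainder 0

[5; 3, 1, 1, 2]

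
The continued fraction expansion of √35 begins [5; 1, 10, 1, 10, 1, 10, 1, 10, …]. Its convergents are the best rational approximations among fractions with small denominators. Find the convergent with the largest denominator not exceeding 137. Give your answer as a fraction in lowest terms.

List convergents until the denominator exceeds the bound:
a_0 = 5: 5/1  (≤ bound)
a_1 = 1: 6/1  (≤ bound)
a_2 = 10: 65/11  (≤ bound)
a_3 = 1: 71/12  (≤ bound)
a_4 = 10: 775/131  (≤ bound)
a_5 = 1: 846/143  (> 137, stop)

775/131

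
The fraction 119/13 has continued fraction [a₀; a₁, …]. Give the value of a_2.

119 ÷ 13 → quotient 9, remainder 2
13 ÷ 2 → quotient 6, remainder 1
2 ÷ 1 → quotient 2, remainder 0

2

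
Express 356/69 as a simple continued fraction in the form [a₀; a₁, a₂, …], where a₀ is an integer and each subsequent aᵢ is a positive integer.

[5; 6, 3, 1, 2]

Repeatedly divide and take the remainder:
356 = 5·69 + 11, so a_0 = 5
69 = 6·11 + 3, so a_1 = 6
11 = 3·3 + 2, so a_2 = 3
3 = 1·2 + 1, so a_3 = 1
2 = 2·1 + 0, so a_4 = 2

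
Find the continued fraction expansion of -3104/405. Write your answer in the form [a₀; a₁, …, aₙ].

-3104 ÷ 405 → quotient -8, remainder 136
405 ÷ 136 → quotient 2, remainder 133
136 ÷ 133 → quotient 1, remainder 3
133 ÷ 3 → quotient 44, remainder 1
3 ÷ 1 → quotient 3, remainder 0

[-8; 2, 1, 44, 3]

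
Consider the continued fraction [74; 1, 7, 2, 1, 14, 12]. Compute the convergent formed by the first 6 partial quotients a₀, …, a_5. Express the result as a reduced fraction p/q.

Start with 14.
1 + 1/(14/1) = 1 + 1/14 = 15/14
2 + 1/(15/14) = 2 + 14/15 = 44/15
7 + 1/(44/15) = 7 + 15/44 = 323/44
1 + 1/(323/44) = 1 + 44/323 = 367/323
74 + 1/(367/323) = 74 + 323/367 = 27481/367

27481/367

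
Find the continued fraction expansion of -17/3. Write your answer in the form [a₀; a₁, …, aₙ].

[-6; 3]

-17 ÷ 3 → quotient -6, remainder 1
3 ÷ 1 → quotient 3, remainder 0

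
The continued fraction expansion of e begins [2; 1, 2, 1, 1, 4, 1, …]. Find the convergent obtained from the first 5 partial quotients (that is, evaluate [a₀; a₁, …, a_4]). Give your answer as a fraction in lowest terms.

19/7

Start with 1.
1 + 1/(1/1) = 1 + 1/1 = 2/1
2 + 1/(2/1) = 2 + 1/2 = 5/2
1 + 1/(5/2) = 1 + 2/5 = 7/5
2 + 1/(7/5) = 2 + 5/7 = 19/7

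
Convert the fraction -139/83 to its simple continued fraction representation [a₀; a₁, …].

[-2; 3, 13, 2]

-139 ÷ 83 → quotient -2, remainder 27
83 ÷ 27 → quotient 3, remainder 2
27 ÷ 2 → quotient 13, remainder 1
2 ÷ 1 → quotient 2, remainder 0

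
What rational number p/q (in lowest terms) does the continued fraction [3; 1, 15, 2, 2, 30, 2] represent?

Collapse the nested fraction from the inside out:
Start with 2.
30 + 1/(2/1) = 30 + 1/2 = 61/2
2 + 1/(61/2) = 2 + 2/61 = 124/61
2 + 1/(124/61) = 2 + 61/124 = 309/124
15 + 1/(309/124) = 15 + 124/309 = 4759/309
1 + 1/(4759/309) = 1 + 309/4759 = 5068/4759
3 + 1/(5068/4759) = 3 + 4759/5068 = 19963/5068

19963/5068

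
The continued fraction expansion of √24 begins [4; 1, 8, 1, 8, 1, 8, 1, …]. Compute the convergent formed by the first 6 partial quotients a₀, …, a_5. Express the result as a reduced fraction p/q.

485/99

a_0 = 4: 4/1
a_1 = 1: 5/1
a_2 = 8: 44/9
a_3 = 1: 49/10
a_4 = 8: 436/89
a_5 = 1: 485/99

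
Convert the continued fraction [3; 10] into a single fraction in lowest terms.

31/10

Compute successive convergents:
a_0 = 3: 3/1
a_1 = 10: 31/10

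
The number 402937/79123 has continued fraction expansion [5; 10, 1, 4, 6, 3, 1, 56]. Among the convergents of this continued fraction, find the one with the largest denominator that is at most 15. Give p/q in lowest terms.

56/11

List convergents until the denominator exceeds the bound:
a_0 = 5: 5/1  (≤ bound)
a_1 = 10: 51/10  (≤ bound)
a_2 = 1: 56/11  (≤ bound)
a_3 = 4: 275/54  (> 15, stop)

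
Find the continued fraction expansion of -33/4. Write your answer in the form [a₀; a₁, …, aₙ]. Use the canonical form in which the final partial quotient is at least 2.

-33 ÷ 4 → quotient -9, remainder 3
4 ÷ 3 → quotient 1, remainder 1
3 ÷ 1 → quotient 3, remainder 0

[-9; 1, 3]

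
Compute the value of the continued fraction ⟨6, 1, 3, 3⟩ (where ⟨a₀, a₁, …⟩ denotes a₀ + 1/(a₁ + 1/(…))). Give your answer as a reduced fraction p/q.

Start with 3.
3 + 1/(3/1) = 3 + 1/3 = 10/3
1 + 1/(10/3) = 1 + 3/10 = 13/10
6 + 1/(13/10) = 6 + 10/13 = 88/13

88/13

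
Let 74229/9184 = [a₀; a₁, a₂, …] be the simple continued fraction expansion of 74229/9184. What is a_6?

14

74229 ÷ 9184 → quotient 8, remainder 757
9184 ÷ 757 → quotient 12, remainder 100
757 ÷ 100 → quotient 7, remainder 57
100 ÷ 57 → quotient 1, remainder 43
57 ÷ 43 → quotient 1, remainder 14
43 ÷ 14 → quotient 3, remainder 1
14 ÷ 1 → quotient 14, remainder 0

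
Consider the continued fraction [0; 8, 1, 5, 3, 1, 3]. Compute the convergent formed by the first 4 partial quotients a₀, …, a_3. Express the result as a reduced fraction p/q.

6/53

Collapse the nested fraction from the inside out:
Start with 5.
1 + 1/(5/1) = 1 + 1/5 = 6/5
8 + 1/(6/5) = 8 + 5/6 = 53/6
0 + 1/(53/6) = 0 + 6/53 = 6/53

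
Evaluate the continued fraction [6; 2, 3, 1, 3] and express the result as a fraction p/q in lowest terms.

Start with 3.
1 + 1/(3/1) = 1 + 1/3 = 4/3
3 + 1/(4/3) = 3 + 3/4 = 15/4
2 + 1/(15/4) = 2 + 4/15 = 34/15
6 + 1/(34/15) = 6 + 15/34 = 219/34

219/34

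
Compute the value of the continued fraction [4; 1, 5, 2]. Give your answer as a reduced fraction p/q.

63/13

Start with 2.
5 + 1/(2/1) = 5 + 1/2 = 11/2
1 + 1/(11/2) = 1 + 2/11 = 13/11
4 + 1/(13/11) = 4 + 11/13 = 63/13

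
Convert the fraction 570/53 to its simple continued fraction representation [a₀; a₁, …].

⌊570/53⌋ = 10, remainder 40
⌊53/40⌋ = 1, remainder 13
⌊40/13⌋ = 3, remainder 1
⌊13/1⌋ = 13, remainder 0

[10; 1, 3, 13]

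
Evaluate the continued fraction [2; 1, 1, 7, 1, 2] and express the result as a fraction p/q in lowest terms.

124/49

a_0 = 2: 2/1
a_1 = 1: 3/1
a_2 = 1: 5/2
a_3 = 7: 38/15
a_4 = 1: 43/17
a_5 = 2: 124/49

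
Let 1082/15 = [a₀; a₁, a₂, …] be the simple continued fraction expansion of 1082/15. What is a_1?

7

1082 ÷ 15 → quotient 72, remainder 2
15 ÷ 2 → quotient 7, remainder 1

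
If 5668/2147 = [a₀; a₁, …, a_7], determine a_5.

2

⌊5668/2147⌋ = 2, remainder 1374
⌊2147/1374⌋ = 1, remainder 773
⌊1374/773⌋ = 1, remainder 601
⌊773/601⌋ = 1, remainder 172
⌊601/172⌋ = 3, remainder 85
⌊172/85⌋ = 2, remainder 2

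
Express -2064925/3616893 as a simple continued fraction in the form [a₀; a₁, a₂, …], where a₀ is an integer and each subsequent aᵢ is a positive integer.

[-1; 2, 3, 39, 6, 41, 53]

⌊-2064925/3616893⌋ = -1, remainder 1551968
⌊3616893/1551968⌋ = 2, remainder 512957
⌊1551968/512957⌋ = 3, remainder 13097
⌊512957/13097⌋ = 39, remainder 2174
⌊13097/2174⌋ = 6, remainder 53
⌊2174/53⌋ = 41, remainder 1
⌊53/1⌋ = 53, remainder 0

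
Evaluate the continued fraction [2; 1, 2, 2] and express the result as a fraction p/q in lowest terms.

Starting at the tail and folding back:
Start with 2.
2 + 1/(2/1) = 2 + 1/2 = 5/2
1 + 1/(5/2) = 1 + 2/5 = 7/5
2 + 1/(7/5) = 2 + 5/7 = 19/7

19/7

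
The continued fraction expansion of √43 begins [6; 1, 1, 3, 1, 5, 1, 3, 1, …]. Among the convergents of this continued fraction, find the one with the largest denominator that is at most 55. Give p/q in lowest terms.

a_0 = 6: 6/1  (≤ bound)
a_1 = 1: 7/1  (≤ bound)
a_2 = 1: 13/2  (≤ bound)
a_3 = 3: 46/7  (≤ bound)
a_4 = 1: 59/9  (≤ bound)
a_5 = 5: 341/52  (≤ bound)
a_6 = 1: 400/61  (> 55, stop)

341/52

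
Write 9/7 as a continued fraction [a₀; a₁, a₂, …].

[1; 3, 2]

Repeatedly divide and take the remainder:
9 = 1·7 + 2, so a_0 = 1
7 = 3·2 + 1, so a_1 = 3
2 = 2·1 + 0, so a_2 = 2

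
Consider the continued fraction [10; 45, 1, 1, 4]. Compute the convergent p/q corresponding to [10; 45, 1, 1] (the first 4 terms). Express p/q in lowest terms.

912/91

Start with 1.
1 + 1/(1/1) = 1 + 1/1 = 2/1
45 + 1/(2/1) = 45 + 1/2 = 91/2
10 + 1/(91/2) = 10 + 2/91 = 912/91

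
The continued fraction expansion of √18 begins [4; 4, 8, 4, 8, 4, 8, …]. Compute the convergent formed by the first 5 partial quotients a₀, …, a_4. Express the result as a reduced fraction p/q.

a_0 = 4: 4/1
a_1 = 4: 17/4
a_2 = 8: 140/33
a_3 = 4: 577/136
a_4 = 8: 4756/1121

4756/1121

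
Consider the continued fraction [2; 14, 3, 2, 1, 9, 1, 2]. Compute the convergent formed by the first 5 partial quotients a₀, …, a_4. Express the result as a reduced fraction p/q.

a_0 = 2: 2/1
a_1 = 14: 29/14
a_2 = 3: 89/43
a_3 = 2: 207/100
a_4 = 1: 296/143

296/143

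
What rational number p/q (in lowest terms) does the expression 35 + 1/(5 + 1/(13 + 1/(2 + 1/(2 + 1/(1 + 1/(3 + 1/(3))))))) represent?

a_0 = 35: 35/1
a_1 = 5: 176/5
a_2 = 13: 2323/66
a_3 = 2: 4822/137
a_4 = 2: 11967/340
a_5 = 1: 16789/477
a_6 = 3: 62334/1771
a_7 = 3: 203791/5790

203791/5790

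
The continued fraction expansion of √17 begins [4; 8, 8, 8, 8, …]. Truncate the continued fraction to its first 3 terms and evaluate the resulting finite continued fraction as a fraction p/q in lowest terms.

268/65

a_0 = 4: 4/1
a_1 = 8: 33/8
a_2 = 8: 268/65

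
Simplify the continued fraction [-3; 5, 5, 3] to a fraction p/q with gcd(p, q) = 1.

a_0 = -3: -3/1
a_1 = 5: -14/5
a_2 = 5: -73/26
a_3 = 3: -233/83

-233/83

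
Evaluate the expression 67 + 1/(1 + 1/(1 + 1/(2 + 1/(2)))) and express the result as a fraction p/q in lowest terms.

Compute successive convergents:
a_0 = 67: 67/1
a_1 = 1: 68/1
a_2 = 1: 135/2
a_3 = 2: 338/5
a_4 = 2: 811/12

811/12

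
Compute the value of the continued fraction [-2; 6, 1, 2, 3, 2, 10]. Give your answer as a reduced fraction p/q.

-2974/1607

a_0 = -2: -2/1
a_1 = 6: -11/6
a_2 = 1: -13/7
a_3 = 2: -37/20
a_4 = 3: -124/67
a_5 = 2: -285/154
a_6 = 10: -2974/1607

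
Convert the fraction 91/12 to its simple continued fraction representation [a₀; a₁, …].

⌊91/12⌋ = 7, remainder 7
⌊12/7⌋ = 1, remainder 5
⌊7/5⌋ = 1, remainder 2
⌊5/2⌋ = 2, remainder 1
⌊2/1⌋ = 2, remainder 0

[7; 1, 1, 2, 2]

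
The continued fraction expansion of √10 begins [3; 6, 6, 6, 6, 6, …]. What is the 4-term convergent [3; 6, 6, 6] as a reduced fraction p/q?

721/228

Work from the innermost term outward:
Start with 6.
6 + 1/(6/1) = 6 + 1/6 = 37/6
6 + 1/(37/6) = 6 + 6/37 = 228/37
3 + 1/(228/37) = 3 + 37/228 = 721/228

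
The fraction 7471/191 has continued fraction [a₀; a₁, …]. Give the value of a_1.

8

Apply division with remainder until the remainder is 0:
⌊7471/191⌋ = 39, remainder 22
⌊191/22⌋ = 8, remainder 15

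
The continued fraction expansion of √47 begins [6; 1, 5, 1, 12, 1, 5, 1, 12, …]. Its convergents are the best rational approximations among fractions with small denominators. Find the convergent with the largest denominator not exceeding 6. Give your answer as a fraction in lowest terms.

41/6

a_0 = 6: 6/1  (≤ bound)
a_1 = 1: 7/1  (≤ bound)
a_2 = 5: 41/6  (≤ bound)
a_3 = 1: 48/7  (> 6, stop)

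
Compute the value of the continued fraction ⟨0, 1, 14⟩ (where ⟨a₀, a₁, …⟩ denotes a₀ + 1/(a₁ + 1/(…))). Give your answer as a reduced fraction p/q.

Start with 14.
1 + 1/(14/1) = 1 + 1/14 = 15/14
0 + 1/(15/14) = 0 + 14/15 = 14/15

14/15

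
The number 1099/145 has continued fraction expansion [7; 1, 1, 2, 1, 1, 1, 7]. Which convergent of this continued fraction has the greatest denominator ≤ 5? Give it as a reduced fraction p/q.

List convergents until the denominator exceeds the bound:
a_0 = 7: 7/1  (≤ bound)
a_1 = 1: 8/1  (≤ bound)
a_2 = 1: 15/2  (≤ bound)
a_3 = 2: 38/5  (≤ bound)
a_4 = 1: 53/7  (> 5, stop)

38/5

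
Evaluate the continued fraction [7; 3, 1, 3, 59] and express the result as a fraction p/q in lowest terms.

6460/889

Starting at the tail and folding back:
Start with 59.
3 + 1/(59/1) = 3 + 1/59 = 178/59
1 + 1/(178/59) = 1 + 59/178 = 237/178
3 + 1/(237/178) = 3 + 178/237 = 889/237
7 + 1/(889/237) = 7 + 237/889 = 6460/889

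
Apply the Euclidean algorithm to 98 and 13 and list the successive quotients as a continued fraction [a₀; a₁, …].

Run the Euclidean algorithm, recording each quotient:
⌊98/13⌋ = 7, remainder 7
⌊13/7⌋ = 1, remainder 6
⌊7/6⌋ = 1, remainder 1
⌊6/1⌋ = 6, remainder 0

[7; 1, 1, 6]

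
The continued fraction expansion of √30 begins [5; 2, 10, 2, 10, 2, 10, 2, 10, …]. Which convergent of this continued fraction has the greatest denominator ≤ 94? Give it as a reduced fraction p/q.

241/44

a_0 = 5: 5/1  (≤ bound)
a_1 = 2: 11/2  (≤ bound)
a_2 = 10: 115/21  (≤ bound)
a_3 = 2: 241/44  (≤ bound)
a_4 = 10: 2525/461  (> 94, stop)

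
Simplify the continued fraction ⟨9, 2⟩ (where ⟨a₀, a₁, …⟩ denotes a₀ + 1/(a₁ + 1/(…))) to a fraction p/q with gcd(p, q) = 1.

a_0 = 9: 9/1
a_1 = 2: 19/2

19/2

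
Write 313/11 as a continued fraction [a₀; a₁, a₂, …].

[28; 2, 5]

313 ÷ 11 → quotient 28, remainder 5
11 ÷ 5 → quotient 2, remainder 1
5 ÷ 1 → quotient 5, remainder 0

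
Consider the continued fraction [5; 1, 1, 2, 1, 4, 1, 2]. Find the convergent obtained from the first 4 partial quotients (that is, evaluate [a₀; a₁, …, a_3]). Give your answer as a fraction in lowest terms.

Compute successive convergents:
a_0 = 5: 5/1
a_1 = 1: 6/1
a_2 = 1: 11/2
a_3 = 2: 28/5

28/5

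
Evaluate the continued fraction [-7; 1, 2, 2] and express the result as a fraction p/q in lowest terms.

a_0 = -7: -7/1
a_1 = 1: -6/1
a_2 = 2: -19/3
a_3 = 2: -44/7

-44/7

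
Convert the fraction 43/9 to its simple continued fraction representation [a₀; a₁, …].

[4; 1, 3, 2]

43 = 4·9 + 7, so a_0 = 4
9 = 1·7 + 2, so a_1 = 1
7 = 3·2 + 1, so a_2 = 3
2 = 2·1 + 0, so a_3 = 2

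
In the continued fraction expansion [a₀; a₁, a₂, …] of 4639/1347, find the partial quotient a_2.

4639 = 3·1347 + 598, so a_0 = 3
1347 = 2·598 + 151, so a_1 = 2
598 = 3·151 + 145, so a_2 = 3

3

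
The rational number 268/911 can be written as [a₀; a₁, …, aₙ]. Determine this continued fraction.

⌊268/911⌋ = 0, remainder 268
⌊911/268⌋ = 3, remainder 107
⌊268/107⌋ = 2, remainder 54
⌊107/54⌋ = 1, remainder 53
⌊54/53⌋ = 1, remainder 1
⌊53/1⌋ = 53, remainder 0

[0; 3, 2, 1, 1, 53]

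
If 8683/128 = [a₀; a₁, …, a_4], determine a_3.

10

Apply division with remainder until the remainder is 0:
8683 = 67·128 + 107, so a_0 = 67
128 = 1·107 + 21, so a_1 = 1
107 = 5·21 + 2, so a_2 = 5
21 = 10·2 + 1, so a_3 = 10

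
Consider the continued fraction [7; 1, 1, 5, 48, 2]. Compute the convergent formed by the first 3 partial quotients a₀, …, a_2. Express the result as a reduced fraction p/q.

15/2

Start with 1.
1 + 1/(1/1) = 1 + 1/1 = 2/1
7 + 1/(2/1) = 7 + 1/2 = 15/2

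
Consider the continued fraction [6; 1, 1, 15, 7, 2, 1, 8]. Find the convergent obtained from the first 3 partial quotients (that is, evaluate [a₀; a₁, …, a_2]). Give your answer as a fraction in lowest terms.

Start with 1.
1 + 1/(1/1) = 1 + 1/1 = 2/1
6 + 1/(2/1) = 6 + 1/2 = 13/2

13/2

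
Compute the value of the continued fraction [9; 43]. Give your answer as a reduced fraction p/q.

Start with 43.
9 + 1/(43/1) = 9 + 1/43 = 388/43

388/43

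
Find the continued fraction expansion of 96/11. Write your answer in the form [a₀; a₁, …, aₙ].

Run the Euclidean algorithm, recording each quotient:
96 ÷ 11 → quotient 8, remainder 8
11 ÷ 8 → quotient 1, remainder 3
8 ÷ 3 → quotient 2, remainder 2
3 ÷ 2 → quotient 1, remainder 1
2 ÷ 1 → quotient 2, remainder 0

[8; 1, 2, 1, 2]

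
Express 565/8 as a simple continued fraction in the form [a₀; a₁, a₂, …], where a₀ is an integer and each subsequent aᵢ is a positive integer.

Repeatedly divide and take the remainder:
565 ÷ 8 → quotient 70, remainder 5
8 ÷ 5 → quotient 1, remainder 3
5 ÷ 3 → quotient 1, remainder 2
3 ÷ 2 → quotient 1, remainder 1
2 ÷ 1 → quotient 2, remainder 0

[70; 1, 1, 1, 2]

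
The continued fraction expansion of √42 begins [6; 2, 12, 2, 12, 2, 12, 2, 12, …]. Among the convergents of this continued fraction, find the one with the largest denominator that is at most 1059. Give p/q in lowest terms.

List convergents until the denominator exceeds the bound:
a_0 = 6: 6/1  (≤ bound)
a_1 = 2: 13/2  (≤ bound)
a_2 = 12: 162/25  (≤ bound)
a_3 = 2: 337/52  (≤ bound)
a_4 = 12: 4206/649  (≤ bound)
a_5 = 2: 8749/1350  (> 1059, stop)

4206/649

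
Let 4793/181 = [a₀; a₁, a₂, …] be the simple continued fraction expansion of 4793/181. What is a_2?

12

⌊4793/181⌋ = 26, remainder 87
⌊181/87⌋ = 2, remainder 7
⌊87/7⌋ = 12, remainder 3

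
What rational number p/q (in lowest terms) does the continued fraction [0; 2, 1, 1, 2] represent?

a_0 = 0: 0/1
a_1 = 2: 1/2
a_2 = 1: 1/3
a_3 = 1: 2/5
a_4 = 2: 5/13

5/13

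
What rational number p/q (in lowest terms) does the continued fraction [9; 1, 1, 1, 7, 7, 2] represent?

3388/351

Start with 2.
7 + 1/(2/1) = 7 + 1/2 = 15/2
7 + 1/(15/2) = 7 + 2/15 = 107/15
1 + 1/(107/15) = 1 + 15/107 = 122/107
1 + 1/(122/107) = 1 + 107/122 = 229/122
1 + 1/(229/122) = 1 + 122/229 = 351/229
9 + 1/(351/229) = 9 + 229/351 = 3388/351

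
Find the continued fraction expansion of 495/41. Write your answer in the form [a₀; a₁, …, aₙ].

Run the Euclidean algorithm, recording each quotient:
495 ÷ 41 → quotient 12, remainder 3
41 ÷ 3 → quotient 13, remainder 2
3 ÷ 2 → quotient 1, remainder 1
2 ÷ 1 → quotient 2, remainder 0

[12; 13, 1, 2]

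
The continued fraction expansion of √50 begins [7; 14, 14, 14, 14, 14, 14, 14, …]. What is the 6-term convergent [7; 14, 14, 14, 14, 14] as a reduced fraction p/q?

3880899/548842

Collapse the nested fraction from the inside out:
Start with 14.
14 + 1/(14/1) = 14 + 1/14 = 197/14
14 + 1/(197/14) = 14 + 14/197 = 2772/197
14 + 1/(2772/197) = 14 + 197/2772 = 39005/2772
14 + 1/(39005/2772) = 14 + 2772/39005 = 548842/39005
7 + 1/(548842/39005) = 7 + 39005/548842 = 3880899/548842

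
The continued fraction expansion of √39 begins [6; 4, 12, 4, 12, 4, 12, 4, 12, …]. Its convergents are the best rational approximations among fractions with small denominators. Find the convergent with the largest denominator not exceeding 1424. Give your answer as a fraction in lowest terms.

1249/200

List convergents until the denominator exceeds the bound:
a_0 = 6: 6/1  (≤ bound)
a_1 = 4: 25/4  (≤ bound)
a_2 = 12: 306/49  (≤ bound)
a_3 = 4: 1249/200  (≤ bound)
a_4 = 12: 15294/2449  (> 1424, stop)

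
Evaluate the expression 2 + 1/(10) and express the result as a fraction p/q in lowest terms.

21/10

Work from the innermost term outward:
Start with 10.
2 + 1/(10/1) = 2 + 1/10 = 21/10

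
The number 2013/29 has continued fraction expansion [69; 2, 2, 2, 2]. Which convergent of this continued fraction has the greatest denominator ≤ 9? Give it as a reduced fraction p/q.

347/5

List convergents until the denominator exceeds the bound:
a_0 = 69: 69/1  (≤ bound)
a_1 = 2: 139/2  (≤ bound)
a_2 = 2: 347/5  (≤ bound)
a_3 = 2: 833/12  (> 9, stop)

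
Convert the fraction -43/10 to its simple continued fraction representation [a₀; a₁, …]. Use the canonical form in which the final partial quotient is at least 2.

[-5; 1, 2, 3]

-43 ÷ 10 → quotient -5, remainder 7
10 ÷ 7 → quotient 1, remainder 3
7 ÷ 3 → quotient 2, remainder 1
3 ÷ 1 → quotient 3, remainder 0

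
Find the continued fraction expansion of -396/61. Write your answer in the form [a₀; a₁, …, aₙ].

[-7; 1, 1, 30]

-396 = -7·61 + 31, so a_0 = -7
61 = 1·31 + 30, so a_1 = 1
31 = 1·30 + 1, so a_2 = 1
30 = 30·1 + 0, so a_3 = 30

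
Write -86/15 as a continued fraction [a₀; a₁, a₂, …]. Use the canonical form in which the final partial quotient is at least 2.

[-6; 3, 1, 3]

Repeatedly divide and take the remainder:
-86 = -6·15 + 4, so a_0 = -6
15 = 3·4 + 3, so a_1 = 3
4 = 1·3 + 1, so a_2 = 1
3 = 3·1 + 0, so a_3 = 3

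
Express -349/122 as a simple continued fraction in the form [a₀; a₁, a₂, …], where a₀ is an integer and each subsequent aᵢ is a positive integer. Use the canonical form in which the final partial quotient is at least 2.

[-3; 7, 5, 1, 2]

Apply division with remainder until the remainder is 0:
⌊-349/122⌋ = -3, remainder 17
⌊122/17⌋ = 7, remainder 3
⌊17/3⌋ = 5, remainder 2
⌊3/2⌋ = 1, remainder 1
⌊2/1⌋ = 2, remainder 0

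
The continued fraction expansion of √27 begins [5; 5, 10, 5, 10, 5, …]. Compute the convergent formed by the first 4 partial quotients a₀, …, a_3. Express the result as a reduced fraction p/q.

1351/260

Build up convergents one term at a time:
a_0 = 5: 5/1
a_1 = 5: 26/5
a_2 = 10: 265/51
a_3 = 5: 1351/260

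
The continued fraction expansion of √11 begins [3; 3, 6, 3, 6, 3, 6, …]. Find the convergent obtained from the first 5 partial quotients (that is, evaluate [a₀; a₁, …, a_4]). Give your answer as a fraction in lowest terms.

a_0 = 3: 3/1
a_1 = 3: 10/3
a_2 = 6: 63/19
a_3 = 3: 199/60
a_4 = 6: 1257/379

1257/379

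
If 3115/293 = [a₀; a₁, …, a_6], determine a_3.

3115 = 10·293 + 185, so a_0 = 10
293 = 1·185 + 108, so a_1 = 1
185 = 1·108 + 77, so a_2 = 1
108 = 1·77 + 31, so a_3 = 1

1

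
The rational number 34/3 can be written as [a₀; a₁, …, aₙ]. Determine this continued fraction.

[11; 3]

⌊34/3⌋ = 11, remainder 1
⌊3/1⌋ = 3, remainder 0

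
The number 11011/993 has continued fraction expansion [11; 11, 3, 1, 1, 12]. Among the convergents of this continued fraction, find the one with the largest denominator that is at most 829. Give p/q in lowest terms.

876/79

a_0 = 11: 11/1  (≤ bound)
a_1 = 11: 122/11  (≤ bound)
a_2 = 3: 377/34  (≤ bound)
a_3 = 1: 499/45  (≤ bound)
a_4 = 1: 876/79  (≤ bound)
a_5 = 12: 11011/993  (> 829, stop)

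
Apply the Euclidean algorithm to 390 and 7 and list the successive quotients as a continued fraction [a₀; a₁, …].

Repeatedly divide and take the remainder:
⌊390/7⌋ = 55, remainder 5
⌊7/5⌋ = 1, remainder 2
⌊5/2⌋ = 2, remainder 1
⌊2/1⌋ = 2, remainder 0

[55; 1, 2, 2]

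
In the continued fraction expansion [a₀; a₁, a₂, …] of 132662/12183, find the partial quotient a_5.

132662 ÷ 12183 → quotient 10, remainder 10832
12183 ÷ 10832 → quotient 1, remainder 1351
10832 ÷ 1351 → quotient 8, remainder 24
1351 ÷ 24 → quotient 56, remainder 7
24 ÷ 7 → quotient 3, remainder 3
7 ÷ 3 → quotient 2, remainder 1

2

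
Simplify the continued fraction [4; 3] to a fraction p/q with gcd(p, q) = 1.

Use the convergent recurrence hₖ = aₖ·hₖ₋₁ + hₖ₋₂ (and likewise for the denominators kₖ):
a_0 = 4: 4/1
a_1 = 3: 13/3

13/3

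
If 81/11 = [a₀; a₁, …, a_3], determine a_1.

81 = 7·11 + 4, so a_0 = 7
11 = 2·4 + 3, so a_1 = 2

2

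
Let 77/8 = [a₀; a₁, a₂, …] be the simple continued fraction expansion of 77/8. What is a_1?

1

77 ÷ 8 → quotient 9, remainder 5
8 ÷ 5 → quotient 1, remainder 3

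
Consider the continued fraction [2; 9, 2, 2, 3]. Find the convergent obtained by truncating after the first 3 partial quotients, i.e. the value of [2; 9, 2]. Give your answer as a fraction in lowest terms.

40/19

a_0 = 2: 2/1
a_1 = 9: 19/9
a_2 = 2: 40/19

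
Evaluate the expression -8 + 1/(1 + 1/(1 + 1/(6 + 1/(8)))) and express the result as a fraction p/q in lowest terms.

-791/106

Collapse the nested fraction from the inside out:
Start with 8.
6 + 1/(8/1) = 6 + 1/8 = 49/8
1 + 1/(49/8) = 1 + 8/49 = 57/49
1 + 1/(57/49) = 1 + 49/57 = 106/57
-8 + 1/(106/57) = -8 + 57/106 = -791/106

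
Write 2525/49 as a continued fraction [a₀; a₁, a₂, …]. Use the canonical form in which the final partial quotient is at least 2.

[51; 1, 1, 7, 1, 2]

⌊2525/49⌋ = 51, remainder 26
⌊49/26⌋ = 1, remainder 23
⌊26/23⌋ = 1, remainder 3
⌊23/3⌋ = 7, remainder 2
⌊3/2⌋ = 1, remainder 1
⌊2/1⌋ = 2, remainder 0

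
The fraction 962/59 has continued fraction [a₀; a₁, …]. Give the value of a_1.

3

962 = 16·59 + 18, so a_0 = 16
59 = 3·18 + 5, so a_1 = 3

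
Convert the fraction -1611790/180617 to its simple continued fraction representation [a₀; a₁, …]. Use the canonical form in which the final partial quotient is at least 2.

Run the Euclidean algorithm, recording each quotient:
⌊-1611790/180617⌋ = -9, remainder 13763
⌊180617/13763⌋ = 13, remainder 1698
⌊13763/1698⌋ = 8, remainder 179
⌊1698/179⌋ = 9, remainder 87
⌊179/87⌋ = 2, remainder 5
⌊87/5⌋ = 17, remainder 2
⌊5/2⌋ = 2, remainder 1
⌊2/1⌋ = 2, remainder 0

[-9; 13, 8, 9, 2, 17, 2, 2]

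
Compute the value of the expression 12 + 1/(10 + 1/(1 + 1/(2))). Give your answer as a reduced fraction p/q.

a_0 = 12: 12/1
a_1 = 10: 121/10
a_2 = 1: 133/11
a_3 = 2: 387/32

387/32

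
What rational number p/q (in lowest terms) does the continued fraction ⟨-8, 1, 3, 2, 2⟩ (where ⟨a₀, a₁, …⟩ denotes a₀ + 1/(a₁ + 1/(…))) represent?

-159/22

Start with 2.
2 + 1/(2/1) = 2 + 1/2 = 5/2
3 + 1/(5/2) = 3 + 2/5 = 17/5
1 + 1/(17/5) = 1 + 5/17 = 22/17
-8 + 1/(22/17) = -8 + 17/22 = -159/22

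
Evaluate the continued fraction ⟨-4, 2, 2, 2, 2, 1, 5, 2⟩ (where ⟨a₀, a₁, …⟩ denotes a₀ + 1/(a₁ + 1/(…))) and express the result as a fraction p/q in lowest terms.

Compute successive convergents:
a_0 = -4: -4/1
a_1 = 2: -7/2
a_2 = 2: -18/5
a_3 = 2: -43/12
a_4 = 2: -104/29
a_5 = 1: -147/41
a_6 = 5: -839/234
a_7 = 2: -1825/509

-1825/509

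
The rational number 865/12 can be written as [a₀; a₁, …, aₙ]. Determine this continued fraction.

Repeatedly divide and take the remainder:
865 ÷ 12 → quotient 72, remainder 1
12 ÷ 1 → quotient 12, remainder 0

[72; 12]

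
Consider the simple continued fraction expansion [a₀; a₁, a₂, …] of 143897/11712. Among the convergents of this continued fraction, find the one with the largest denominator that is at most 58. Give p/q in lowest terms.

86/7

a_0 = 12: 12/1  (≤ bound)
a_1 = 3: 37/3  (≤ bound)
a_2 = 2: 86/7  (≤ bound)
a_3 = 35: 3047/248  (> 58, stop)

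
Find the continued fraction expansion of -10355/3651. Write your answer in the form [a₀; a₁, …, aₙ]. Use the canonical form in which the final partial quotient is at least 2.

-10355 ÷ 3651 → quotient -3, remainder 598
3651 ÷ 598 → quotient 6, remainder 63
598 ÷ 63 → quotient 9, remainder 31
63 ÷ 31 → quotient 2, remainder 1
31 ÷ 1 → quotient 31, remainder 0

[-3; 6, 9, 2, 31]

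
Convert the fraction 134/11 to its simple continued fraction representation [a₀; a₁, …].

⌊134/11⌋ = 12, remainder 2
⌊11/2⌋ = 5, remainder 1
⌊2/1⌋ = 2, remainder 0

[12; 5, 2]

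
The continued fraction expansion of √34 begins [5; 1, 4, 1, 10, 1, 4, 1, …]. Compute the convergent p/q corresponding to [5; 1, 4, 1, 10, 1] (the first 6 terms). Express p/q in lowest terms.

414/71

Starting at the tail and folding back:
Start with 1.
10 + 1/(1/1) = 10 + 1/1 = 11/1
1 + 1/(11/1) = 1 + 1/11 = 12/11
4 + 1/(12/11) = 4 + 11/12 = 59/12
1 + 1/(59/12) = 1 + 12/59 = 71/59
5 + 1/(71/59) = 5 + 59/71 = 414/71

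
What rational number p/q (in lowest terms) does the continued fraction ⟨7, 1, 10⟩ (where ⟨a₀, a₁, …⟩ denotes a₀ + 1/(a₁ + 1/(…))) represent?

a_0 = 7: 7/1
a_1 = 1: 8/1
a_2 = 10: 87/11

87/11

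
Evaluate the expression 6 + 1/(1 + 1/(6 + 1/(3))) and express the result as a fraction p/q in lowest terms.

a_0 = 6: 6/1
a_1 = 1: 7/1
a_2 = 6: 48/7
a_3 = 3: 151/22

151/22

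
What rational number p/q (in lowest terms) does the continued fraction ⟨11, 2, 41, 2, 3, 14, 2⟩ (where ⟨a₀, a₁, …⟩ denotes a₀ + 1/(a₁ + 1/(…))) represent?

199525/17359

Starting at the tail and folding back:
Start with 2.
14 + 1/(2/1) = 14 + 1/2 = 29/2
3 + 1/(29/2) = 3 + 2/29 = 89/29
2 + 1/(89/29) = 2 + 29/89 = 207/89
41 + 1/(207/89) = 41 + 89/207 = 8576/207
2 + 1/(8576/207) = 2 + 207/8576 = 17359/8576
11 + 1/(17359/8576) = 11 + 8576/17359 = 199525/17359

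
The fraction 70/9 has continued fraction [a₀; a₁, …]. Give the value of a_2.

Apply division with remainder until the remainder is 0:
⌊70/9⌋ = 7, remainder 7
⌊9/7⌋ = 1, remainder 2
⌊7/2⌋ = 3, remainder 1

3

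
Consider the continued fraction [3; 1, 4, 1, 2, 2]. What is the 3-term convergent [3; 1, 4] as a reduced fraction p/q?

a_0 = 3: 3/1
a_1 = 1: 4/1
a_2 = 4: 19/5

19/5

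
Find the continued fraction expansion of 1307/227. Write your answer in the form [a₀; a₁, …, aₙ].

1307 = 5·227 + 172, so a_0 = 5
227 = 1·172 + 55, so a_1 = 1
172 = 3·55 + 7, so a_2 = 3
55 = 7·7 + 6, so a_3 = 7
7 = 1·6 + 1, so a_4 = 1
6 = 6·1 + 0, so a_5 = 6

[5; 1, 3, 7, 1, 6]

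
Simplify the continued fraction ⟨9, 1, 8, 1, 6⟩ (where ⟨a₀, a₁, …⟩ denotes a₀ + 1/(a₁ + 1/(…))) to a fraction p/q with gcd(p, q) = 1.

a_0 = 9: 9/1
a_1 = 1: 10/1
a_2 = 8: 89/9
a_3 = 1: 99/10
a_4 = 6: 683/69

683/69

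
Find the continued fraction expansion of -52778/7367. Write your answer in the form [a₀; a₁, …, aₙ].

Apply division with remainder until the remainder is 0:
-52778 = -8·7367 + 6158, so a_0 = -8
7367 = 1·6158 + 1209, so a_1 = 1
6158 = 5·1209 + 113, so a_2 = 5
1209 = 10·113 + 79, so a_3 = 10
113 = 1·79 + 34, so a_4 = 1
79 = 2·34 + 11, so a_5 = 2
34 = 3·11 + 1, so a_6 = 3
11 = 11·1 + 0, so a_7 = 11

[-8; 1, 5, 10, 1, 2, 3, 11]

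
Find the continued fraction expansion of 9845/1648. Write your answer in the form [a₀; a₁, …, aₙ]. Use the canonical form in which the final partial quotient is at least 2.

[5; 1, 37, 3, 14]

⌊9845/1648⌋ = 5, remainder 1605
⌊1648/1605⌋ = 1, remainder 43
⌊1605/43⌋ = 37, remainder 14
⌊43/14⌋ = 3, remainder 1
⌊14/1⌋ = 14, remainder 0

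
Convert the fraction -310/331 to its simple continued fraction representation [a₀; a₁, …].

-310 ÷ 331 → quotient -1, remainder 21
331 ÷ 21 → quotient 15, remainder 16
21 ÷ 16 → quotient 1, remainder 5
16 ÷ 5 → quotient 3, remainder 1
5 ÷ 1 → quotient 5, remainder 0

[-1; 15, 1, 3, 5]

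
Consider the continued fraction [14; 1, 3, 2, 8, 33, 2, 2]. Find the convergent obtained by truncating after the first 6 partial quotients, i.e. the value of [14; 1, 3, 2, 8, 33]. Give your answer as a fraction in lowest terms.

a_0 = 14: 14/1
a_1 = 1: 15/1
a_2 = 3: 59/4
a_3 = 2: 133/9
a_4 = 8: 1123/76
a_5 = 33: 37192/2517

37192/2517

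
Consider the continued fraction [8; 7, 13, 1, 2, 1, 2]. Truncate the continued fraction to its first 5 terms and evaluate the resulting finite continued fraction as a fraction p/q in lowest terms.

Start with 2.
1 + 1/(2/1) = 1 + 1/2 = 3/2
13 + 1/(3/2) = 13 + 2/3 = 41/3
7 + 1/(41/3) = 7 + 3/41 = 290/41
8 + 1/(290/41) = 8 + 41/290 = 2361/290

2361/290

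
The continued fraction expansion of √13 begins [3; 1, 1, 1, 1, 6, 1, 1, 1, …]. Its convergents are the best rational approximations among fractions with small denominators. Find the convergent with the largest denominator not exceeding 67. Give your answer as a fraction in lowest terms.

137/38

a_0 = 3: 3/1  (≤ bound)
a_1 = 1: 4/1  (≤ bound)
a_2 = 1: 7/2  (≤ bound)
a_3 = 1: 11/3  (≤ bound)
a_4 = 1: 18/5  (≤ bound)
a_5 = 6: 119/33  (≤ bound)
a_6 = 1: 137/38  (≤ bound)
a_7 = 1: 256/71  (> 67, stop)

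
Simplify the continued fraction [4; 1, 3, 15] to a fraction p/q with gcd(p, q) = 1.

Compute successive convergents:
a_0 = 4: 4/1
a_1 = 1: 5/1
a_2 = 3: 19/4
a_3 = 15: 290/61

290/61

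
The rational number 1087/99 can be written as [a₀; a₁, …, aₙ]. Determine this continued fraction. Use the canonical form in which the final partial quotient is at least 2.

[10; 1, 48, 2]

⌊1087/99⌋ = 10, remainder 97
⌊99/97⌋ = 1, remainder 2
⌊97/2⌋ = 48, remainder 1
⌊2/1⌋ = 2, remainder 0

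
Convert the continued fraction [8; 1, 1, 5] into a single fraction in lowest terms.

a_0 = 8: 8/1
a_1 = 1: 9/1
a_2 = 1: 17/2
a_3 = 5: 94/11

94/11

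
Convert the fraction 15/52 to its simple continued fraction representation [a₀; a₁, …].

15 ÷ 52 → quotient 0, remainder 15
52 ÷ 15 → quotient 3, remainder 7
15 ÷ 7 → quotient 2, remainder 1
7 ÷ 1 → quotient 7, remainder 0

[0; 3, 2, 7]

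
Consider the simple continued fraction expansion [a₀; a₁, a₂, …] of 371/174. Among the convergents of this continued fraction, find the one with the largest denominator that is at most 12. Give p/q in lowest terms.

17/8

a_0 = 2: 2/1  (≤ bound)
a_1 = 7: 15/7  (≤ bound)
a_2 = 1: 17/8  (≤ bound)
a_3 = 1: 32/15  (> 12, stop)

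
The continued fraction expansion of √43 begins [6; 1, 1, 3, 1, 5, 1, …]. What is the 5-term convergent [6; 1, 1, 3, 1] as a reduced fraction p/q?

a_0 = 6: 6/1
a_1 = 1: 7/1
a_2 = 1: 13/2
a_3 = 3: 46/7
a_4 = 1: 59/9

59/9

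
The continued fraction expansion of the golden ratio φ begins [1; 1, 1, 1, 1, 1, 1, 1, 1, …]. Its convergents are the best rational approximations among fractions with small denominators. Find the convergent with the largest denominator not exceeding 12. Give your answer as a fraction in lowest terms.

a_0 = 1: 1/1  (≤ bound)
a_1 = 1: 2/1  (≤ bound)
a_2 = 1: 3/2  (≤ bound)
a_3 = 1: 5/3  (≤ bound)
a_4 = 1: 8/5  (≤ bound)
a_5 = 1: 13/8  (≤ bound)
a_6 = 1: 21/13  (> 12, stop)

13/8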